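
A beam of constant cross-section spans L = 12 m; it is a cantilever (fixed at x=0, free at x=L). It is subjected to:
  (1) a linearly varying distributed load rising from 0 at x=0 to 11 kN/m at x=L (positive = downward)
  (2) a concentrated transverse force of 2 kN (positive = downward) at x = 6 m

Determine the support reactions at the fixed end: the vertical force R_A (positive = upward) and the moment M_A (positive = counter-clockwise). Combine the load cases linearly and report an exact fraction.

R_A = 68 kN, M_A = 540 kN·m

Load 1 — triangular load w₀=11 kN/m (0→w₀ over full span):
  R_A = w₀L/2 = 11·12/2 = 66 kN
  M_A = w₀L²/3 = 11·12²/3 = 528 kN·m
Load 2 — point force P=2 kN at a=6 m (b=L-a=6):
  R_A = P = 2 kN
  M_A = Pa = 2·6 = 12 kN·m
Superposition: R_A = 68 kN, M_A = 540 kN·m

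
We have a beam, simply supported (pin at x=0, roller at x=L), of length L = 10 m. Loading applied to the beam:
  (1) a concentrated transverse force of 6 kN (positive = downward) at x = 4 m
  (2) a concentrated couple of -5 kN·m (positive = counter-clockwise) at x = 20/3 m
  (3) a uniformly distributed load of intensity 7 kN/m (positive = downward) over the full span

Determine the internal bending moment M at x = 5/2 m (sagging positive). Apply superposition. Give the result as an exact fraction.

M(5/2) = 587/8 kN·m

Load 1 — point force P=6 kN at a=4 m (b=L-a=6):
  M_1 = Pbx/L  [x≤a] = 6·6·(5/2)/10 = 9 kN·m
Load 2 — applied couple M₀=-5 kN·m at a=20/3 m (b=L-a=10/3):
  M_2 = M₀x/L  [x≤a] = (-5)·(5/2)/10 = -5/4 kN·m
Load 3 — uniform load w=7 kN/m over full span:
  M_3 = wx(L-x)/2 = 7·(5/2)·(10-(5/2))/2 = 525/8 kN·m
Superposition: M = Σ M_i = 587/8 kN·m ≈ 73.375000 kN·m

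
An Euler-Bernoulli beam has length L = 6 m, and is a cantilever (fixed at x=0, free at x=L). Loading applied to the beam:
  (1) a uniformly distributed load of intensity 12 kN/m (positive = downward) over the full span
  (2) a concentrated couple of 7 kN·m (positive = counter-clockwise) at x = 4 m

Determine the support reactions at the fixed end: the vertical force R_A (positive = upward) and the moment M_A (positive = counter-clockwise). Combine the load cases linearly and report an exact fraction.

R_A = 72 kN, M_A = 209 kN·m

Load 1 — uniform load w=12 kN/m over full span:
  R_A = wL = 12·6 = 72 kN
  M_A = wL²/2 = 12·6²/2 = 216 kN·m
Load 2 — applied couple M₀=7 kN·m at a=4 m (b=L-a=2):
  R_A = 0 kN
  M_A = -M₀ = -7 kN·m
Superposition: R_A = 72 kN, M_A = 209 kN·m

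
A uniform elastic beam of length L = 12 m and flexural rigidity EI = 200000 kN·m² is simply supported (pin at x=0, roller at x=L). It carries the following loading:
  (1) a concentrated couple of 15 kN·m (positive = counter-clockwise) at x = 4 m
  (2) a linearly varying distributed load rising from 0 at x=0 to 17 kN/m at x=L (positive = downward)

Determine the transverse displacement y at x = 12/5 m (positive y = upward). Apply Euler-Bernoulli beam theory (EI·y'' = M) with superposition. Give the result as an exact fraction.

Load 1 — applied couple M₀=15 kN·m at a=4 m (b=L-a=8):
  y_1 = (M₀x³/(6L)+C₁x)/EI  [x≤a] with C₁=M₀(3b²-L²)/(6L)=10 = (15·(12/5)³/(6·12)+10·(12/5))/200000 = 21/156250 m
Load 2 — triangular load w₀=17 kN/m (0→w₀ over full span):
  y_2 = -w₀x(7L⁴-10L²x²+3x⁴)/(360LEI) = -17·(12/5)·(7·12⁴-10·12²·(12/5)²+3·(12/5)⁴)/(360·12·200000) = -315792/48828125 m
Superposition: y = Σ y_i = -618459/97656250 m ≈ -0.006333 m

y(12/5) = -618459/97656250 m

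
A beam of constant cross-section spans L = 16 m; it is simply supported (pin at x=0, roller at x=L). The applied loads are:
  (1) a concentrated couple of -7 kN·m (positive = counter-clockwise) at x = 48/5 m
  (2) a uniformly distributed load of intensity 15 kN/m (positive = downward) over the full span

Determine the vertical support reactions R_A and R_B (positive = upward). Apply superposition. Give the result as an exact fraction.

Load 1 — applied couple M₀=-7 kN·m at a=48/5 m (b=L-a=32/5):
  R_A = M₀/L = (-7)/16 = -7/16 kN
  R_B = -M₀/L = -(-7)/16 = 7/16 kN
Load 2 — uniform load w=15 kN/m over full span:
  R_A = wL/2 = 15·16/2 = 120 kN
  R_B = wL/2 = 15·16/2 = 120 kN
Superposition: R_A = 1913/16 kN, R_B = 1927/16 kN

R_A = 1913/16 kN, R_B = 1927/16 kN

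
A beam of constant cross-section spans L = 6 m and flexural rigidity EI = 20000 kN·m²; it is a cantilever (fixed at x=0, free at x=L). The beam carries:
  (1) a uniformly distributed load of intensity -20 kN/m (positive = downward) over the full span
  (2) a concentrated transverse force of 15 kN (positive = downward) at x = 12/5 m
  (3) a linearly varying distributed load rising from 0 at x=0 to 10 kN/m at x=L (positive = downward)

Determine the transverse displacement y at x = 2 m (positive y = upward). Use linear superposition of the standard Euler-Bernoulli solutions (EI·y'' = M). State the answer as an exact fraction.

Load 1 — uniform load w=-20 kN/m over full span:
  y_1 = -wx²(x²-4Lx+6L²)/(24EI) = -(-20)·2²·(2²-4·6·2+6·6²)/(24·20000) = 43/1500 m
Load 2 — point force P=15 kN at a=12/5 m (b=L-a=18/5):
  y_2 = -Px²(3a-x)/(6EI)  [x≤a] = -15·2²·(3·(12/5)-2)/(6·20000) = -13/5000 m
Load 3 — triangular load w₀=10 kN/m (0→w₀ over full span):
  y_3 = (w₀Lx³/12-w₀L²x²/6-w₀x⁵/(120L))/EI = (10·6·2³/12-10·6²·2²/6-10·2⁵/(120·6))/20000 = -451/45000 m
Superposition: y = Σ y_i = 361/22500 m ≈ 0.016044 m

y(2) = 361/22500 m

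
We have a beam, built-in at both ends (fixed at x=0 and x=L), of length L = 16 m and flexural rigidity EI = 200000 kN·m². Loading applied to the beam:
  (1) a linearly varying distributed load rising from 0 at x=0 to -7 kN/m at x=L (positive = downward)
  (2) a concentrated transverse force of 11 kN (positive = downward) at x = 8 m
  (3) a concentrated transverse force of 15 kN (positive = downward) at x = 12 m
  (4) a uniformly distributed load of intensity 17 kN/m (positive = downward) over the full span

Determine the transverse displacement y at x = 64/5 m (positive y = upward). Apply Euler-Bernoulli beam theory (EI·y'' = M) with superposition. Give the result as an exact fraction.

Load 1 — triangular load w₀=-7 kN/m (0→w₀ over full span):
  y_1 = -w₀x²(L-x)²(x+2L)/(120LEI) = -(-7)·(64/5)²·(16-(64/5))²·((64/5)+2·16)/(120·16·200000) = 200704/146484375 m
Load 2 — point force P=11 kN at a=8 m (b=L-a=8):
  y_2 = -Pa²(L-x)²(3bL-(3b+a)(L-x))/(6L³EI)  [x>a] = -11·8²·(16-(64/5))²·(3·8·16-(3·8+8)·(16-(64/5)))/(6·16³·200000) = -484/1171875 m
Load 3 — point force P=15 kN at a=12 m (b=L-a=4):
  y_3 = -Pa²(L-x)²(3bL-(3b+a)(L-x))/(6L³EI)  [x>a] = -15·12²·(16-(64/5))²·(3·4·16-(3·4+12)·(16-(64/5)))/(6·16³·200000) = -81/156250 m
Load 4 — uniform load w=17 kN/m over full span:
  y_4 = -wx²(L-x)²/(24EI) = -17·(64/5)²·(16-(64/5))²/(24·200000) = -34816/5859375 m
Superposition: y = Σ y_i = -1612267/292968750 m ≈ -0.005503 m

y(64/5) = -1612267/292968750 m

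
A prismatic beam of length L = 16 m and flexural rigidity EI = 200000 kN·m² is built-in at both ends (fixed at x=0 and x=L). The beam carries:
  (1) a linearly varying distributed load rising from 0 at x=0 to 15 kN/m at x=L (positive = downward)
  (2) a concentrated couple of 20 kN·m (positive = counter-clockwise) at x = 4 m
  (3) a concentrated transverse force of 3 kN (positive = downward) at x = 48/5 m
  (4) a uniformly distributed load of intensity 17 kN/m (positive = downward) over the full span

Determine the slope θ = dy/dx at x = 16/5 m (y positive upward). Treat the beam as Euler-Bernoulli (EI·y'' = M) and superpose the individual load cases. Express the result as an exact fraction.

θ(16/5) = -75837/19531250 rad

Load 1 — triangular load w₀=15 kN/m (0→w₀ over full span):
  θ_1 = -w₀(2x(L-x)(L-2x)(x+2L)+x²(L-x)²)/(120LEI) = -15·(2·(16/5)·(16-(16/5))·(16-2·(16/5))·((16/5)+2·16)+(16/5)²·(16-(16/5))²)/(120·16·200000) = -448/390625 rad
Load 2 — applied couple M₀=20 kN·m at a=4 m (b=L-a=12):
  θ_2 = (R_Ax²/2 - M_Ax)/EI  [x≤a] with R_A=45/32, M_A=-15/4 = ((45/32)·(16/5)²/2 - (-15/4)·(16/5))/200000 = 3/31250 rad
Load 3 — point force P=3 kN at a=48/5 m (b=L-a=32/5):
  θ_3 = -Pb²x(2aL-(3a+b)x)/(2L³EI)  [x≤a] = -3·(32/5)²·(16/5)·(2·(48/5)·16-(3·(48/5)+(32/5))·(16/5))/(2·16³·200000) = -456/9765625 rad
Load 4 — uniform load w=17 kN/m over full span:
  θ_4 = -wx(L-x)(L-2x)/(12EI) = -17·(16/5)·(16-(16/5))·(16-2·(16/5))/(12·200000) = -1088/390625 rad
Superposition: θ = Σ θ_i = -75837/19531250 rad ≈ -0.003883 rad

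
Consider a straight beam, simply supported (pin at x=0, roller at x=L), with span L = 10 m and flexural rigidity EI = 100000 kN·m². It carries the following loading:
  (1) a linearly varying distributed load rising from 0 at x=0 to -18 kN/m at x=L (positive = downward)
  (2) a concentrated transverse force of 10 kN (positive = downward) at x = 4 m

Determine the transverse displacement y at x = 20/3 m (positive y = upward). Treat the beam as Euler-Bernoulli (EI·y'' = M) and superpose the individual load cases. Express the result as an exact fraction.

Load 1 — triangular load w₀=-18 kN/m (0→w₀ over full span):
  y_1 = -w₀x(7L⁴-10L²x²+3x⁴)/(360LEI) = -(-18)·(20/3)·(7·10⁴-10·10²·(20/3)²+3·(20/3)⁴)/(360·10·100000) = 17/1620 m
Load 2 — point force P=10 kN at a=4 m (b=L-a=6):
  y_2 = -Pa(L-x)(2Lx-a²-x²)/(6LEI)  [x>a] = -10·4·(10-(20/3))·(2·10·(20/3)-4²-(20/3)²)/(6·10·100000) = -82/50625 m
Superposition: y = Σ y_i = 599/67500 m ≈ 0.008874 m

y(20/3) = 599/67500 m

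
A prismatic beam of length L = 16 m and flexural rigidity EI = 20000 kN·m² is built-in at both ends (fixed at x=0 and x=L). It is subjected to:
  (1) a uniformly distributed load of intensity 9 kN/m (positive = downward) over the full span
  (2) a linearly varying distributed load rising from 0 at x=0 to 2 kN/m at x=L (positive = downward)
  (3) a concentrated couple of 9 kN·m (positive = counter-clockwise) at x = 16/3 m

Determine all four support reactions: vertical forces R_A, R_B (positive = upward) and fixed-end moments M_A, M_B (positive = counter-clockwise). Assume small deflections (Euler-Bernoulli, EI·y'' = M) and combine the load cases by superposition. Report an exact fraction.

Load 1 — uniform load w=9 kN/m over full span:
  R_A = wL/2 = 9·16/2 = 72 kN
  M_A = wL²/12 = 9·16²/12 = 192 kN·m
  R_B = wL/2 = 9·16/2 = 72 kN
  M_B = -wL²/12 = -9·16²/12 = -192 kN·m
Load 2 — triangular load w₀=2 kN/m (0→w₀ over full span):
  R_A = 3w₀L/20 = 3·2·16/20 = 24/5 kN
  M_A = w₀L²/30 = 2·16²/30 = 256/15 kN·m
  R_B = 7w₀L/20 = 7·2·16/20 = 56/5 kN
  M_B = -w₀L²/20 = -2·16²/20 = -128/5 kN·m
Load 3 — applied couple M₀=9 kN·m at a=16/3 m (b=L-a=32/3):
  R_A = 6M₀ab/L³ = 6·9·(16/3)·(32/3)/16³ = 3/4 kN
  M_A = M₀b(2a-b)/L² = 9·(32/3)·(2·(16/3)-(32/3))/16² = 0 kN·m
  R_B = -6M₀ab/L³ = -6·9·(16/3)·(32/3)/16³ = -3/4 kN
  M_B = M₀a(2b-a)/L² = 9·(16/3)·(2·(32/3)-(16/3))/16² = 3 kN·m
Superposition: R_A = 1551/20 kN, M_A = 3136/15 kN·m, R_B = 1649/20 kN, M_B = -1073/5 kN·m

R_A = 1551/20 kN, M_A = 3136/15 kN·m, R_B = 1649/20 kN, M_B = -1073/5 kN·m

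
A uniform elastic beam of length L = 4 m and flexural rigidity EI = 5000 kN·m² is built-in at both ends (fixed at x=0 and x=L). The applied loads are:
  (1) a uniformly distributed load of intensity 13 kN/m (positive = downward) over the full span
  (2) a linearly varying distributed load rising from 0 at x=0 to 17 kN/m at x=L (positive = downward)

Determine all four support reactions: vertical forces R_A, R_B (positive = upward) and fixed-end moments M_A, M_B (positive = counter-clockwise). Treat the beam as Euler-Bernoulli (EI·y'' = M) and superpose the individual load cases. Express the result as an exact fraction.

R_A = 181/5 kN, M_A = 132/5 kN·m, R_B = 249/5 kN, M_B = -464/15 kN·m

Load 1 — uniform load w=13 kN/m over full span:
  R_A = wL/2 = 13·4/2 = 26 kN
  M_A = wL²/12 = 13·4²/12 = 52/3 kN·m
  R_B = wL/2 = 13·4/2 = 26 kN
  M_B = -wL²/12 = -13·4²/12 = -52/3 kN·m
Load 2 — triangular load w₀=17 kN/m (0→w₀ over full span):
  R_A = 3w₀L/20 = 3·17·4/20 = 51/5 kN
  M_A = w₀L²/30 = 17·4²/30 = 136/15 kN·m
  R_B = 7w₀L/20 = 7·17·4/20 = 119/5 kN
  M_B = -w₀L²/20 = -17·4²/20 = -68/5 kN·m
Superposition: R_A = 181/5 kN, M_A = 132/5 kN·m, R_B = 249/5 kN, M_B = -464/15 kN·m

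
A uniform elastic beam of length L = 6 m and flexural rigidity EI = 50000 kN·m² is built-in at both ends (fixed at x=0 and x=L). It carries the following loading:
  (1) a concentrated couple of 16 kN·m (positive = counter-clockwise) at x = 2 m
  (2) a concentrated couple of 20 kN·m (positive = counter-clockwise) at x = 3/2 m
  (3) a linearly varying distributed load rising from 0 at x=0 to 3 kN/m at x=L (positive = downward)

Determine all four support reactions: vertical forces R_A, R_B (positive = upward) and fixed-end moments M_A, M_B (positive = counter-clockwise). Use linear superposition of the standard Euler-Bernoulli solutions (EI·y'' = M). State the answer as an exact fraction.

R_A = 1801/180 kN, M_A = -3/20 kN·m, R_B = -181/180 kN, M_B = 371/60 kN·m

Load 1 — applied couple M₀=16 kN·m at a=2 m (b=L-a=4):
  R_A = 6M₀ab/L³ = 6·16·2·4/6³ = 32/9 kN
  M_A = M₀b(2a-b)/L² = 16·4·(2·2-4)/6² = 0 kN·m
  R_B = -6M₀ab/L³ = -6·16·2·4/6³ = -32/9 kN
  M_B = M₀a(2b-a)/L² = 16·2·(2·4-2)/6² = 16/3 kN·m
Load 2 — applied couple M₀=20 kN·m at a=3/2 m (b=L-a=9/2):
  R_A = 6M₀ab/L³ = 6·20·(3/2)·(9/2)/6³ = 15/4 kN
  M_A = M₀b(2a-b)/L² = 20·(9/2)·(2·(3/2)-(9/2))/6² = -15/4 kN·m
  R_B = -6M₀ab/L³ = -6·20·(3/2)·(9/2)/6³ = -15/4 kN
  M_B = M₀a(2b-a)/L² = 20·(3/2)·(2·(9/2)-(3/2))/6² = 25/4 kN·m
Load 3 — triangular load w₀=3 kN/m (0→w₀ over full span):
  R_A = 3w₀L/20 = 3·3·6/20 = 27/10 kN
  M_A = w₀L²/30 = 3·6²/30 = 18/5 kN·m
  R_B = 7w₀L/20 = 7·3·6/20 = 63/10 kN
  M_B = -w₀L²/20 = -3·6²/20 = -27/5 kN·m
Superposition: R_A = 1801/180 kN, M_A = -3/20 kN·m, R_B = -181/180 kN, M_B = 371/60 kN·m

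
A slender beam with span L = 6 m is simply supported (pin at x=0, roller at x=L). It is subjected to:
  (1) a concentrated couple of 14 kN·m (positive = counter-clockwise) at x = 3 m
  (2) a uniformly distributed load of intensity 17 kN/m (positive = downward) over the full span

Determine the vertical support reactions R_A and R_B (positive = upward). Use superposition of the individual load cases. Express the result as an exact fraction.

R_A = 160/3 kN, R_B = 146/3 kN

Load 1 — applied couple M₀=14 kN·m at a=3 m (b=L-a=3):
  R_A = M₀/L = 14/6 = 7/3 kN
  R_B = -M₀/L = -14/6 = -7/3 kN
Load 2 — uniform load w=17 kN/m over full span:
  R_A = wL/2 = 17·6/2 = 51 kN
  R_B = wL/2 = 17·6/2 = 51 kN
Superposition: R_A = 160/3 kN, R_B = 146/3 kN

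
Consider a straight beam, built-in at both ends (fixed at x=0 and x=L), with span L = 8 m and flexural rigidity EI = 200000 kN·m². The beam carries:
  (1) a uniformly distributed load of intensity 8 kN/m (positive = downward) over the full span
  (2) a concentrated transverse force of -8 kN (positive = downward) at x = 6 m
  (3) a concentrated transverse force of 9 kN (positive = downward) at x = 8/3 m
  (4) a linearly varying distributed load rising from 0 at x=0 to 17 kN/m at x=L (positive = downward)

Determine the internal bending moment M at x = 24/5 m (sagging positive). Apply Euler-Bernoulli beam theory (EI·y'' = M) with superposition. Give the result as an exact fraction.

M(24/5) = 5049/125 kN·m

Load 1 — uniform load w=8 kN/m over full span:
  M_1 = wLx/2 - wL²/12 - wx²/2 = 8·8·(24/5)/2 - 8·8²/12 - 8·(24/5)²/2 = 1408/75 kN·m
Load 2 — point force P=-8 kN at a=6 m (b=L-a=2):
  M_2 = Pb²(3a+b)x/L³ - Pab²/L²  [x≤a] = (-8)·2²·(3·6+2)·(24/5)/8³ - (-8)·6·2²/8² = -3 kN·m
Load 3 — point force P=9 kN at a=8/3 m (b=L-a=16/3):
  M_3 = Pa²(a+3b)(L-x)/L³ - Pa²b/L²  [x>a] = 9·(8/3)²·((8/3)+3·(16/3))·(8-(24/5))/8³ - 9·(8/3)²·(16/3)/8² = 32/15 kN·m
Load 4 — triangular load w₀=17 kN/m (0→w₀ over full span):
  M_4 = 3w₀Lx/20 - w₀L²/30 - w₀x³/(6L) = 3·17·8·(24/5)/20 - 17·8²/30 - 17·(24/5)³/(6·8) = 8432/375 kN·m
Superposition: M = Σ M_i = 5049/125 kN·m ≈ 40.392000 kN·m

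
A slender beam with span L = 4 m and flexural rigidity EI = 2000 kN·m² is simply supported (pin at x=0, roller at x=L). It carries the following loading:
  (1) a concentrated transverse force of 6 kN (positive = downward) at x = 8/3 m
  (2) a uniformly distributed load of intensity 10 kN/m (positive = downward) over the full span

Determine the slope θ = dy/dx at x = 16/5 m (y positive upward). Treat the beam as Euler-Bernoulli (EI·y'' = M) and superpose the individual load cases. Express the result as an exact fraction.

Load 1 — point force P=6 kN at a=8/3 m (b=L-a=4/3):
  θ_1 = -Pa(2L²-6Lx+3x²+a²)/(6LEI)  [x>a] = -6·(8/3)·(2·4²-6·4·(16/5)+3·(16/5)²+(8/3)²)/(6·4·2000) = 196/84375 rad
Load 2 — uniform load w=10 kN/m over full span:
  θ_2 = -w(L³-6Lx²+4x³)/(24EI) = -10·(4³-6·4·(16/5)²+4·(16/5)³)/(24·2000) = 33/3125 rad
Superposition: θ = Σ θ_i = 1087/84375 rad ≈ 0.012883 rad

θ(16/5) = 1087/84375 rad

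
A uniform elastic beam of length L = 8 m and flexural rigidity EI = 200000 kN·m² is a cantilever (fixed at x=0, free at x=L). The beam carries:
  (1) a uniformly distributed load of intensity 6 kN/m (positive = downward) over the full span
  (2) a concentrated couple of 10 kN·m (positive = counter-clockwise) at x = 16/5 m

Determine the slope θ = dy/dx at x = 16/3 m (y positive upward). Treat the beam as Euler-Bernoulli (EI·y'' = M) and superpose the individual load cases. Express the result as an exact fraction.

θ(16/3) = -389/168750 rad

Load 1 — uniform load w=6 kN/m over full span:
  θ_1 = -wx(x²-3Lx+3L²)/(6EI) = -6·(16/3)·((16/3)²-3·8·(16/3)+3·8²)/(6·200000) = -208/84375 rad
Load 2 — applied couple M₀=10 kN·m at a=16/5 m (b=L-a=24/5):
  θ_2 = M₀a/EI  [x>a] = 10·(16/5)/200000 = 1/6250 rad
Superposition: θ = Σ θ_i = -389/168750 rad ≈ -0.002305 rad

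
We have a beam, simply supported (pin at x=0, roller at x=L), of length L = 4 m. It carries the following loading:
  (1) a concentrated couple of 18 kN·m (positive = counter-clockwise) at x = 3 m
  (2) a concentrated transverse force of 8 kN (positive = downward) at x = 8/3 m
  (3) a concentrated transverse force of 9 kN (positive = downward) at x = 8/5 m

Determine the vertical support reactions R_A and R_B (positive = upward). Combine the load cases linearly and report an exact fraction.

R_A = 377/30 kN, R_B = 133/30 kN

Load 1 — applied couple M₀=18 kN·m at a=3 m (b=L-a=1):
  R_A = M₀/L = 18/4 = 9/2 kN
  R_B = -M₀/L = -18/4 = -9/2 kN
Load 2 — point force P=8 kN at a=8/3 m (b=L-a=4/3):
  R_A = Pb/L = 8·(4/3)/4 = 8/3 kN
  R_B = Pa/L = 8·(8/3)/4 = 16/3 kN
Load 3 — point force P=9 kN at a=8/5 m (b=L-a=12/5):
  R_A = Pb/L = 9·(12/5)/4 = 27/5 kN
  R_B = Pa/L = 9·(8/5)/4 = 18/5 kN
Superposition: R_A = 377/30 kN, R_B = 133/30 kN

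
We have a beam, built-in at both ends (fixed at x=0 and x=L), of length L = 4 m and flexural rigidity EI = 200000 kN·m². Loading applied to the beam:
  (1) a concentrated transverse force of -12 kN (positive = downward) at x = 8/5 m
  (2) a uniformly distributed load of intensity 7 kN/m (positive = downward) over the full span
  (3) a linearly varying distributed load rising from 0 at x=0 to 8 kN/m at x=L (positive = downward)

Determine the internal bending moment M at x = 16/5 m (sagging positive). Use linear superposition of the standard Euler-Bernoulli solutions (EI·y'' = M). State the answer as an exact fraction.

M(16/5) = 1924/1875 kN·m

Load 1 — point force P=-12 kN at a=8/5 m (b=L-a=12/5):
  M_1 = Pa²(a+3b)(L-x)/L³ - Pa²b/L²  [x>a] = (-12)·(8/5)²·((8/5)+3·(12/5))·(4-(16/5))/4³ - (-12)·(8/5)²·(12/5)/4² = 768/625 kN·m
Load 2 — uniform load w=7 kN/m over full span:
  M_2 = wLx/2 - wL²/12 - wx²/2 = 7·4·(16/5)/2 - 7·4²/12 - 7·(16/5)²/2 = -28/75 kN·m
Load 3 — triangular load w₀=8 kN/m (0→w₀ over full span):
  M_3 = 3w₀Lx/20 - w₀L²/30 - w₀x³/(6L) = 3·8·4·(16/5)/20 - 8·4²/30 - 8·(16/5)³/(6·4) = 64/375 kN·m
Superposition: M = Σ M_i = 1924/1875 kN·m ≈ 1.026133 kN·m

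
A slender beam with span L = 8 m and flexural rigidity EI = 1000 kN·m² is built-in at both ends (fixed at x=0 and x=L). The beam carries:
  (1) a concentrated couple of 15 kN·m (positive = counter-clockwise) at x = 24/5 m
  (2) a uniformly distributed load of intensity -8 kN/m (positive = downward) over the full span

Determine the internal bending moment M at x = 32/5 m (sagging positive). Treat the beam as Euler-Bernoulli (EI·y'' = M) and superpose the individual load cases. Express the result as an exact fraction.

M(32/5) = -61/75 kN·m

Load 1 — applied couple M₀=15 kN·m at a=24/5 m (b=L-a=16/5):
  M_1 = R_Ax - M_A - M₀  [x>a] with R_A=27/10, M_A=24/5 = (27/10)·(32/5) - (24/5) - 15 = -63/25 kN·m
Load 2 — uniform load w=-8 kN/m over full span:
  M_2 = wLx/2 - wL²/12 - wx²/2 = (-8)·8·(32/5)/2 - (-8)·8²/12 - (-8)·(32/5)²/2 = 128/75 kN·m
Superposition: M = Σ M_i = -61/75 kN·m ≈ -0.813333 kN·m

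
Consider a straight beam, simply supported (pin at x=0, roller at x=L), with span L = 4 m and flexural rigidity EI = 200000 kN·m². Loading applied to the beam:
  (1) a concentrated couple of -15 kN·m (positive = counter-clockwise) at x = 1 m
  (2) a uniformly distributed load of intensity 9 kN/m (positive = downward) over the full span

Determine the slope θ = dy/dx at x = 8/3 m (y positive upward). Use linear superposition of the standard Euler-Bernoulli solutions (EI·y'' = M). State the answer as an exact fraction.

Load 1 — applied couple M₀=-15 kN·m at a=1 m (b=L-a=3):
  θ_1 = (M₀x²/(2L)-M₀(x-a)+C₁)/EI  [x>a] with C₁=M₀(3b²-L²)/(6L)=-55/8 = ((-15)·(8/3)²/(2·4)-(-15)·((8/3)-1)+(-55/8))/200000 = 23/960000 rad
Load 2 — uniform load w=9 kN/m over full span:
  θ_2 = -w(L³-6Lx²+4x³)/(24EI) = -9·(4³-6·4·(8/3)²+4·(8/3)³)/(24·200000) = 13/225000 rad
Superposition: θ = Σ θ_i = 1177/14400000 rad ≈ 0.000082 rad

θ(8/3) = 1177/14400000 rad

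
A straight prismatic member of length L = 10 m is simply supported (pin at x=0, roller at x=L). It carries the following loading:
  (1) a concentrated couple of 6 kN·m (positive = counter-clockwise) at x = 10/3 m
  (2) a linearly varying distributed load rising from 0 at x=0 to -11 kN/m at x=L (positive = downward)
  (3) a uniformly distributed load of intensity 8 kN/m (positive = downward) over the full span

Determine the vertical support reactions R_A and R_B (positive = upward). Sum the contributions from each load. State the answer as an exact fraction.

Load 1 — applied couple M₀=6 kN·m at a=10/3 m (b=L-a=20/3):
  R_A = M₀/L = 6/10 = 3/5 kN
  R_B = -M₀/L = -6/10 = -3/5 kN
Load 2 — triangular load w₀=-11 kN/m (0→w₀ over full span):
  R_A = w₀L/6 = (-11)·10/6 = -55/3 kN
  R_B = w₀L/3 = (-11)·10/3 = -110/3 kN
Load 3 — uniform load w=8 kN/m over full span:
  R_A = wL/2 = 8·10/2 = 40 kN
  R_B = wL/2 = 8·10/2 = 40 kN
Superposition: R_A = 334/15 kN, R_B = 41/15 kN

R_A = 334/15 kN, R_B = 41/15 kN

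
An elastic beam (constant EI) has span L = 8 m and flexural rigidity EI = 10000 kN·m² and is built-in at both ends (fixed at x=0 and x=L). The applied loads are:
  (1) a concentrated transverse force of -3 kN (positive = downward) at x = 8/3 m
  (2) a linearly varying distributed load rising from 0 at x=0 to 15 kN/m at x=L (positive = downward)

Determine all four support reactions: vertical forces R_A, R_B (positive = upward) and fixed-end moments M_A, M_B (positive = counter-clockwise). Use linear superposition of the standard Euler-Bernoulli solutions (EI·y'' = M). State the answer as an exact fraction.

Load 1 — point force P=-3 kN at a=8/3 m (b=L-a=16/3):
  R_A = Pb²(3a+b)/L³ = (-3)·(16/3)²·(3·(8/3)+(16/3))/8³ = -20/9 kN
  M_A = Pab²/L² = (-3)·(8/3)·(16/3)²/8² = -32/9 kN·m
  R_B = Pa²(a+3b)/L³ = (-3)·(8/3)²·((8/3)+3·(16/3))/8³ = -7/9 kN
  M_B = -Pa²b/L² = -(-3)·(8/3)²·(16/3)/8² = 16/9 kN·m
Load 2 — triangular load w₀=15 kN/m (0→w₀ over full span):
  R_A = 3w₀L/20 = 3·15·8/20 = 18 kN
  M_A = w₀L²/30 = 15·8²/30 = 32 kN·m
  R_B = 7w₀L/20 = 7·15·8/20 = 42 kN
  M_B = -w₀L²/20 = -15·8²/20 = -48 kN·m
Superposition: R_A = 142/9 kN, M_A = 256/9 kN·m, R_B = 371/9 kN, M_B = -416/9 kN·m

R_A = 142/9 kN, M_A = 256/9 kN·m, R_B = 371/9 kN, M_B = -416/9 kN·m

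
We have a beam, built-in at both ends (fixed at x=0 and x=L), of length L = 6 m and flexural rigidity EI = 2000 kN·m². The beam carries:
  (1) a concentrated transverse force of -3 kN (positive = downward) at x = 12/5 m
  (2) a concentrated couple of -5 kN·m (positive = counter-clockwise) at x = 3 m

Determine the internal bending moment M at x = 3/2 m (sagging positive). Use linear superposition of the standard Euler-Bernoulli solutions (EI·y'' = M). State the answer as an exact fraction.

Load 1 — point force P=-3 kN at a=12/5 m (b=L-a=18/5):
  M_1 = Pb²(3a+b)x/L³ - Pab²/L²  [x≤a] = (-3)·(18/5)²·(3·(12/5)+(18/5))·(3/2)/6³ - (-3)·(12/5)·(18/5)²/6² = -81/250 kN·m
Load 2 — applied couple M₀=-5 kN·m at a=3 m (b=L-a=3):
  M_2 = R_Ax - M_A  [x≤a] with R_A=-5/4, M_A=-5/4 = (-5/4)·(3/2) - (-5/4) = -5/8 kN·m
Superposition: M = Σ M_i = -949/1000 kN·m ≈ -0.949000 kN·m

M(3/2) = -949/1000 kN·m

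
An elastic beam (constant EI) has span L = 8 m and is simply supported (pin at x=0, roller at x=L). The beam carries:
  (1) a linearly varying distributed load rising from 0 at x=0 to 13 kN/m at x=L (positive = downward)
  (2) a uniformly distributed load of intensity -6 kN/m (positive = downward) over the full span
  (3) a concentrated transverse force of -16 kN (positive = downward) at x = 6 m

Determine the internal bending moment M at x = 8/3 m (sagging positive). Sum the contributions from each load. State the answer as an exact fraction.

Load 1 — triangular load w₀=13 kN/m (0→w₀ over full span):
  M_1 = w₀Lx/6 - w₀x³/(6L) = 13·8·(8/3)/6 - 13·(8/3)³/(6·8) = 3328/81 kN·m
Load 2 — uniform load w=-6 kN/m over full span:
  M_2 = wx(L-x)/2 = (-6)·(8/3)·(8-(8/3))/2 = -128/3 kN·m
Load 3 — point force P=-16 kN at a=6 m (b=L-a=2):
  M_3 = Pbx/L  [x≤a] = (-16)·2·(8/3)/8 = -32/3 kN·m
Superposition: M = Σ M_i = -992/81 kN·m ≈ -12.246914 kN·m

M(8/3) = -992/81 kN·m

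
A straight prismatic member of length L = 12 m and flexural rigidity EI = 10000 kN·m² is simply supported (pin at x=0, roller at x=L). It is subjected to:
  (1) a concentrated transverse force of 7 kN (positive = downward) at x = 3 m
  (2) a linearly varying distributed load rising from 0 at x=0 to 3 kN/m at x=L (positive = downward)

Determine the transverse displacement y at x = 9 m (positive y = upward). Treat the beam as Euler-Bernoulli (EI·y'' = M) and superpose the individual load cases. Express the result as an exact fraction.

y(9) = -13167/320000 m

Load 1 — point force P=7 kN at a=3 m (b=L-a=9):
  y_1 = -Pa(L-x)(2Lx-a²-x²)/(6LEI)  [x>a] = -7·3·(12-9)·(2·12·9-3²-9²)/(6·12·10000) = -441/40000 m
Load 2 — triangular load w₀=3 kN/m (0→w₀ over full span):
  y_2 = -w₀x(7L⁴-10L²x²+3x⁴)/(360LEI) = -3·9·(7·12⁴-10·12²·9²+3·9⁴)/(360·12·10000) = -9639/320000 m
Superposition: y = Σ y_i = -13167/320000 m ≈ -0.041147 m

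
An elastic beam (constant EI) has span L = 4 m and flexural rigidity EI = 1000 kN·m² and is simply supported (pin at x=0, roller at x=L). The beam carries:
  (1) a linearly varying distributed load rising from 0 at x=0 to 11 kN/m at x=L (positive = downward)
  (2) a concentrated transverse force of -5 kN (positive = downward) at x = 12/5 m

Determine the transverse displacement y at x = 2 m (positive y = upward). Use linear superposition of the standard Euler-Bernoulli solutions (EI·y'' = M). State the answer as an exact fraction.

Load 1 — triangular load w₀=11 kN/m (0→w₀ over full span):
  y_1 = -w₀x(7L⁴-10L²x²+3x⁴)/(360LEI) = -11·2·(7·4⁴-10·4²·2²+3·2⁴)/(360·4·1000) = -11/600 m
Load 2 — point force P=-5 kN at a=12/5 m (b=L-a=8/5):
  y_2 = -Pbx(L²-b²-x²)/(6LEI)  [x≤a] = -(-5)·(8/5)·2·(4²-(8/5)²-2²)/(6·4·1000) = 59/9375 m
Superposition: y = Σ y_i = -301/25000 m ≈ -0.012040 m

y(2) = -301/25000 m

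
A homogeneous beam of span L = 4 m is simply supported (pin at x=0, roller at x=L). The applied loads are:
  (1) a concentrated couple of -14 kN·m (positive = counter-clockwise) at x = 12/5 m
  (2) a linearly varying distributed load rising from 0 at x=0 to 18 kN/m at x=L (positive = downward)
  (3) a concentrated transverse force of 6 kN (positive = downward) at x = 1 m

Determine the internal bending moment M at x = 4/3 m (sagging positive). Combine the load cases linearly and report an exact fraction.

Load 1 — applied couple M₀=-14 kN·m at a=12/5 m (b=L-a=8/5):
  M_1 = M₀x/L  [x≤a] = (-14)·(4/3)/4 = -14/3 kN·m
Load 2 — triangular load w₀=18 kN/m (0→w₀ over full span):
  M_2 = w₀Lx/6 - w₀x³/(6L) = 18·4·(4/3)/6 - 18·(4/3)³/(6·4) = 128/9 kN·m
Load 3 — point force P=6 kN at a=1 m (b=L-a=3):
  M_3 = Pa(L-x)/L  [x>a] = 6·1·(4-(4/3))/4 = 4 kN·m
Superposition: M = Σ M_i = 122/9 kN·m ≈ 13.555556 kN·m

M(4/3) = 122/9 kN·m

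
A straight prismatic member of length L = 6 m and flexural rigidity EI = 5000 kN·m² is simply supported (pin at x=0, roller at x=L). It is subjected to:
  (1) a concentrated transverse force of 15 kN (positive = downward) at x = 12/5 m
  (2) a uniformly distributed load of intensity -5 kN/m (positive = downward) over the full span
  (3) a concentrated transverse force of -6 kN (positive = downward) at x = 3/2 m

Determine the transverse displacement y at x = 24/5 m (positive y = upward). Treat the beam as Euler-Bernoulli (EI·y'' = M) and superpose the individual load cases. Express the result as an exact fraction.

y(24/5) = 5049/1000000 m

Load 1 — point force P=15 kN at a=12/5 m (b=L-a=18/5):
  y_1 = -Pa(L-x)(2Lx-a²-x²)/(6LEI)  [x>a] = -15·(12/5)·(6-(24/5))·(2·6·(24/5)-(12/5)²-(24/5)²)/(6·6·5000) = -108/15625 m
Load 2 — uniform load w=-5 kN/m over full span:
  y_2 = -wx(L³-2Lx²+x³)/(24EI) = -(-5)·(24/5)·(6³-2·6·(24/5)²+(24/5)³)/(24·5000) = 783/78125 m
Load 3 — point force P=-6 kN at a=3/2 m (b=L-a=9/2):
  y_3 = -Pa(L-x)(2Lx-a²-x²)/(6LEI)  [x>a] = -(-6)·(3/2)·(6-(24/5))·(2·6·(24/5)-(3/2)²-(24/5)²)/(6·6·5000) = 9693/5000000 m
Superposition: y = Σ y_i = 5049/1000000 m ≈ 0.005049 m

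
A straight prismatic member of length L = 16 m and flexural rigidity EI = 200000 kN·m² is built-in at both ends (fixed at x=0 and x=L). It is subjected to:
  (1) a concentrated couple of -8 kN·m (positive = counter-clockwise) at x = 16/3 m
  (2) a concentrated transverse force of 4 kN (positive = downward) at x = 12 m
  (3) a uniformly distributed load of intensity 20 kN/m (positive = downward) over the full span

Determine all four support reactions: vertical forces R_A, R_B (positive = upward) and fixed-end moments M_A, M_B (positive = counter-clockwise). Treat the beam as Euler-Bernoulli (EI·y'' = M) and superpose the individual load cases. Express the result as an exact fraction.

R_A = 3839/24 kN, M_A = 1289/3 kN·m, R_B = 3937/24 kN, M_B = -1315/3 kN·m

Load 1 — applied couple M₀=-8 kN·m at a=16/3 m (b=L-a=32/3):
  R_A = 6M₀ab/L³ = 6·(-8)·(16/3)·(32/3)/16³ = -2/3 kN
  M_A = M₀b(2a-b)/L² = (-8)·(32/3)·(2·(16/3)-(32/3))/16² = 0 kN·m
  R_B = -6M₀ab/L³ = -6·(-8)·(16/3)·(32/3)/16³ = 2/3 kN
  M_B = M₀a(2b-a)/L² = (-8)·(16/3)·(2·(32/3)-(16/3))/16² = -8/3 kN·m
Load 2 — point force P=4 kN at a=12 m (b=L-a=4):
  R_A = Pb²(3a+b)/L³ = 4·4²·(3·12+4)/16³ = 5/8 kN
  M_A = Pab²/L² = 4·12·4²/16² = 3 kN·m
  R_B = Pa²(a+3b)/L³ = 4·12²·(12+3·4)/16³ = 27/8 kN
  M_B = -Pa²b/L² = -4·12²·4/16² = -9 kN·m
Load 3 — uniform load w=20 kN/m over full span:
  R_A = wL/2 = 20·16/2 = 160 kN
  M_A = wL²/12 = 20·16²/12 = 1280/3 kN·m
  R_B = wL/2 = 20·16/2 = 160 kN
  M_B = -wL²/12 = -20·16²/12 = -1280/3 kN·m
Superposition: R_A = 3839/24 kN, M_A = 1289/3 kN·m, R_B = 3937/24 kN, M_B = -1315/3 kN·m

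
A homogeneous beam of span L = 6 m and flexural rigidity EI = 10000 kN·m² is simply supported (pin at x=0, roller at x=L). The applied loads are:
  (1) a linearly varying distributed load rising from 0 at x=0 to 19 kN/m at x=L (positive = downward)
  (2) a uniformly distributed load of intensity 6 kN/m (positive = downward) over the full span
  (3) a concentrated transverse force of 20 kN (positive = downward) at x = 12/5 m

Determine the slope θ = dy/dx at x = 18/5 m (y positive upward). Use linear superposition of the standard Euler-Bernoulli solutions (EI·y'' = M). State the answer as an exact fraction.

Load 1 — triangular load w₀=19 kN/m (0→w₀ over full span):
  θ_1 = -w₀(7L⁴-30L²x²+15x⁴)/(360LEI) = -19·(7·6⁴-30·6²·(18/5)²+15·(18/5)⁴)/(360·6·10000) = 1653/781250 rad
Load 2 — uniform load w=6 kN/m over full span:
  θ_2 = -w(L³-6Lx²+4x³)/(24EI) = -6·(6³-6·6·(18/5)²+4·(18/5)³)/(24·10000) = 999/625000 rad
Load 3 — point force P=20 kN at a=12/5 m (b=L-a=18/5):
  θ_3 = -Pa(2L²-6Lx+3x²+a²)/(6LEI)  [x>a] = -20·(12/5)·(2·6²-6·6·(18/5)+3·(18/5)²+(12/5)²)/(6·6·10000) = 27/15625 rad
Superposition: θ = Σ θ_i = 17007/3125000 rad ≈ 0.005442 rad

θ(18/5) = 17007/3125000 rad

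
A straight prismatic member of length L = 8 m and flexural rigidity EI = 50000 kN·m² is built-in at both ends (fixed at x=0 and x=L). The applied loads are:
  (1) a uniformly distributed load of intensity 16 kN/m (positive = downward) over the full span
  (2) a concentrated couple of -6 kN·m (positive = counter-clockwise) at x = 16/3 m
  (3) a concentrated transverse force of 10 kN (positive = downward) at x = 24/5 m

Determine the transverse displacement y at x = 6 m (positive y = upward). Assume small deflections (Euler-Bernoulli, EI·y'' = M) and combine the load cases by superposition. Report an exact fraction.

y(6) = -409/187500 m

Load 1 — uniform load w=16 kN/m over full span:
  y_1 = -wx²(L-x)²/(24EI) = -16·6²·(8-6)²/(24·50000) = -6/3125 m
Load 2 — applied couple M₀=-6 kN·m at a=16/3 m (b=L-a=8/3):
  y_2 = (R_Ax³/6 - M_Ax²/2 - M₀(x-a)²/2)/EI  [x>a] with R_A=-1, M_A=-2 = ((-1)·6³/6 - (-2)·6²/2 - (-6)·(6-(16/3))²/2)/50000 = 1/37500 m
Load 3 — point force P=10 kN at a=24/5 m (b=L-a=16/5):
  y_3 = -Pa²(L-x)²(3bL-(3b+a)(L-x))/(6L³EI)  [x>a] = -10·(24/5)²·(8-6)²·(3·(16/5)·8-(3·(16/5)+(24/5))·(8-6))/(6·8³·50000) = -9/31250 m
Superposition: y = Σ y_i = -409/187500 m ≈ -0.002181 m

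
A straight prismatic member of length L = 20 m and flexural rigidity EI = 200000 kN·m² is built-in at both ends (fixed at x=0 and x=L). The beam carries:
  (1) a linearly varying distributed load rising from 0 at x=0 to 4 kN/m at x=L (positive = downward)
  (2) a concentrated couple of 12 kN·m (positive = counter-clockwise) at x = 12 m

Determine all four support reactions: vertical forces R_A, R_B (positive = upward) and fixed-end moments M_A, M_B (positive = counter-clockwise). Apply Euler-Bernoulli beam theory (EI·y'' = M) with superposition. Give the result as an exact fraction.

R_A = 1608/125 kN, M_A = 4288/75 kN·m, R_B = 3392/125 kN, M_B = -1964/25 kN·m

Load 1 — triangular load w₀=4 kN/m (0→w₀ over full span):
  R_A = 3w₀L/20 = 3·4·20/20 = 12 kN
  M_A = w₀L²/30 = 4·20²/30 = 160/3 kN·m
  R_B = 7w₀L/20 = 7·4·20/20 = 28 kN
  M_B = -w₀L²/20 = -4·20²/20 = -80 kN·m
Load 2 — applied couple M₀=12 kN·m at a=12 m (b=L-a=8):
  R_A = 6M₀ab/L³ = 6·12·12·8/20³ = 108/125 kN
  M_A = M₀b(2a-b)/L² = 12·8·(2·12-8)/20² = 96/25 kN·m
  R_B = -6M₀ab/L³ = -6·12·12·8/20³ = -108/125 kN
  M_B = M₀a(2b-a)/L² = 12·12·(2·8-12)/20² = 36/25 kN·m
Superposition: R_A = 1608/125 kN, M_A = 4288/75 kN·m, R_B = 3392/125 kN, M_B = -1964/25 kN·m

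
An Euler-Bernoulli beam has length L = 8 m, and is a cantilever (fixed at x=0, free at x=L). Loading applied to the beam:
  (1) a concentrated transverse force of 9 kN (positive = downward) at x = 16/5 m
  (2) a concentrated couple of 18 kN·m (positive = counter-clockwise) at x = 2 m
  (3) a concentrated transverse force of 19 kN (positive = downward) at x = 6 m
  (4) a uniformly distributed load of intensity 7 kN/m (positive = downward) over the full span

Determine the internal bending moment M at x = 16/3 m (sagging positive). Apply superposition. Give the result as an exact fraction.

Load 1 — point force P=9 kN at a=16/5 m (b=L-a=24/5):
  M_1 = 0  [x>a] = 0 kN·m
Load 2 — applied couple M₀=18 kN·m at a=2 m (b=L-a=6):
  M_2 = 0  [x>a] = 0 kN·m
Load 3 — point force P=19 kN at a=6 m (b=L-a=2):
  M_3 = -P(a-x)  [x≤a] = -19·(6-(16/3)) = -38/3 kN·m
Load 4 — uniform load w=7 kN/m over full span:
  M_4 = -w(L-x)²/2 = -7·(8-(16/3))²/2 = -224/9 kN·m
Superposition: M = Σ M_i = -338/9 kN·m ≈ -37.555556 kN·m

M(16/3) = -338/9 kN·m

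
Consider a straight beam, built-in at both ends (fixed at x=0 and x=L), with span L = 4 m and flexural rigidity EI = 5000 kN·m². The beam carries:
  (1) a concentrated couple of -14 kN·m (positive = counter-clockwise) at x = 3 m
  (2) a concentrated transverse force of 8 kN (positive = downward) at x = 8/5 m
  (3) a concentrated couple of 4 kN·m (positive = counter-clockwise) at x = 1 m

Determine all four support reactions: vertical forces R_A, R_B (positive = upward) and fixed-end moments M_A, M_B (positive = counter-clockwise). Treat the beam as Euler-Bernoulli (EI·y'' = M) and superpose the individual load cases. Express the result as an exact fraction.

R_A = 4743/2000 kN, M_A = -517/1000 kN·m, R_B = 11257/2000 kN, M_B = 803/1000 kN·m

Load 1 — applied couple M₀=-14 kN·m at a=3 m (b=L-a=1):
  R_A = 6M₀ab/L³ = 6·(-14)·3·1/4³ = -63/16 kN
  M_A = M₀b(2a-b)/L² = (-14)·1·(2·3-1)/4² = -35/8 kN·m
  R_B = -6M₀ab/L³ = -6·(-14)·3·1/4³ = 63/16 kN
  M_B = M₀a(2b-a)/L² = (-14)·3·(2·1-3)/4² = 21/8 kN·m
Load 2 — point force P=8 kN at a=8/5 m (b=L-a=12/5):
  R_A = Pb²(3a+b)/L³ = 8·(12/5)²·(3·(8/5)+(12/5))/4³ = 648/125 kN
  M_A = Pab²/L² = 8·(8/5)·(12/5)²/4² = 576/125 kN·m
  R_B = Pa²(a+3b)/L³ = 8·(8/5)²·((8/5)+3·(12/5))/4³ = 352/125 kN
  M_B = -Pa²b/L² = -8·(8/5)²·(12/5)/4² = -384/125 kN·m
Load 3 — applied couple M₀=4 kN·m at a=1 m (b=L-a=3):
  R_A = 6M₀ab/L³ = 6·4·1·3/4³ = 9/8 kN
  M_A = M₀b(2a-b)/L² = 4·3·(2·1-3)/4² = -3/4 kN·m
  R_B = -6M₀ab/L³ = -6·4·1·3/4³ = -9/8 kN
  M_B = M₀a(2b-a)/L² = 4·1·(2·3-1)/4² = 5/4 kN·m
Superposition: R_A = 4743/2000 kN, M_A = -517/1000 kN·m, R_B = 11257/2000 kN, M_B = 803/1000 kN·m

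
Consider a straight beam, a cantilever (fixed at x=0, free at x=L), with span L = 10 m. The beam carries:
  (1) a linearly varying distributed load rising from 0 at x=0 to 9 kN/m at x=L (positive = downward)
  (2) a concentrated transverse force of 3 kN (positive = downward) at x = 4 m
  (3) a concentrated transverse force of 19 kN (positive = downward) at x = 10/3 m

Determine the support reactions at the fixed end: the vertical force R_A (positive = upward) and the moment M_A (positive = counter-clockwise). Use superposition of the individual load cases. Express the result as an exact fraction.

R_A = 67 kN, M_A = 1126/3 kN·m

Load 1 — triangular load w₀=9 kN/m (0→w₀ over full span):
  R_A = w₀L/2 = 9·10/2 = 45 kN
  M_A = w₀L²/3 = 9·10²/3 = 300 kN·m
Load 2 — point force P=3 kN at a=4 m (b=L-a=6):
  R_A = P = 3 kN
  M_A = Pa = 3·4 = 12 kN·m
Load 3 — point force P=19 kN at a=10/3 m (b=L-a=20/3):
  R_A = P = 19 kN
  M_A = Pa = 19·(10/3) = 190/3 kN·m
Superposition: R_A = 67 kN, M_A = 1126/3 kN·m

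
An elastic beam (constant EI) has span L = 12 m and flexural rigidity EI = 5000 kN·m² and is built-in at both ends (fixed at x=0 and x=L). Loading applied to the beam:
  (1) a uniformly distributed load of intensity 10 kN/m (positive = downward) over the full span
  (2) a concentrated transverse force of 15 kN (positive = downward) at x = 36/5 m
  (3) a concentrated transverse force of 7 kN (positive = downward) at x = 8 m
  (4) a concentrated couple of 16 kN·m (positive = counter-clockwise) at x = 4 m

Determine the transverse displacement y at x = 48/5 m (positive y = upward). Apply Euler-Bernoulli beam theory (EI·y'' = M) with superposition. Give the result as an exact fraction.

Load 1 — uniform load w=10 kN/m over full span:
  y_1 = -wx²(L-x)²/(24EI) = -10·(48/5)²·(12-(48/5))²/(24·5000) = -3456/78125 m
Load 2 — point force P=15 kN at a=36/5 m (b=L-a=24/5):
  y_2 = -Pa²(L-x)²(3bL-(3b+a)(L-x))/(6L³EI)  [x>a] = -15·(36/5)²·(12-(48/5))²·(3·(24/5)·12-(3·(24/5)+(36/5))·(12-(48/5)))/(6·12³·5000) = -20412/1953125 m
Load 3 — point force P=7 kN at a=8 m (b=L-a=4):
  y_3 = -Pa²(L-x)²(3bL-(3b+a)(L-x))/(6L³EI)  [x>a] = -7·8²·(12-(48/5))²·(3·4·12-(3·4+8)·(12-(48/5)))/(6·12³·5000) = -224/46875 m
Load 4 — applied couple M₀=16 kN·m at a=4 m (b=L-a=8):
  y_4 = (R_Ax³/6 - M_Ax²/2 - M₀(x-a)²/2)/EI  [x>a] with R_A=16/9, M_A=0 = ((16/9)·(48/5)³/6 - 0·(48/5)²/2 - 16·((48/5)-4)²/2)/5000 = 176/78125 m
Superposition: y = Σ y_i = -335236/5859375 m ≈ -0.057214 m

y(48/5) = -335236/5859375 m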